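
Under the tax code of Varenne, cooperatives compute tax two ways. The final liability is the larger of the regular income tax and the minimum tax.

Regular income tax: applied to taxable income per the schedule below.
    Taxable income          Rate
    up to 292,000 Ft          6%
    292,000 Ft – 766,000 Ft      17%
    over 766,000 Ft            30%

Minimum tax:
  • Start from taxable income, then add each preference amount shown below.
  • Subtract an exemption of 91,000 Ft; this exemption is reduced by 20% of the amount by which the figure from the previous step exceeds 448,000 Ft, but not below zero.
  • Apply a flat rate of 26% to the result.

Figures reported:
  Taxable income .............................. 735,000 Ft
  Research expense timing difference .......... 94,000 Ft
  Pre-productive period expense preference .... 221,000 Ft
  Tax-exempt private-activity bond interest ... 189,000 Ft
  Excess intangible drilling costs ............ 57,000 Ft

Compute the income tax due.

Regular income tax:
  292,000 Ft × 6% = 17,520 Ft
  443,000 Ft × 17% = 75,310 Ft
  → 92,830 Ft

Minimum tax:
  Adjusted income: 735,000 Ft + 94,000 Ft + 221,000 Ft + 189,000 Ft + 57,000 Ft = 1,296,000 Ft
  Exemption: 20% × (1,296,000 Ft − 448,000 Ft) = 169,600 Ft ≥ 91,000 Ft, so the exemption is fully phased out
  Base: 1,296,000 Ft − 0 Ft = 1,296,000 Ft
  1,296,000 Ft × 26% = 336,960 Ft

336,960 Ft > 92,830 Ft, so the minimum tax is the binding amount.

336,960 Ft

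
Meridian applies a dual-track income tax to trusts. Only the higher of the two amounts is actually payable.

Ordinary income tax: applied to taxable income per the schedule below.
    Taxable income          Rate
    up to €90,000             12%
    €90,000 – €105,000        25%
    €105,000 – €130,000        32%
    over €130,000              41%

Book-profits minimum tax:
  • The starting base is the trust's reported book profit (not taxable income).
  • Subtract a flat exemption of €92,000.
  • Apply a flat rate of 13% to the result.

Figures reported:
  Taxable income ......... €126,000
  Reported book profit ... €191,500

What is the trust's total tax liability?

Ordinary income tax:
  €90,000 × 12% = €10,800
  €15,000 × 25% = €3,750
  €21,000 × 32% = €6,720
  → €21,270

Book-profits minimum tax:
  Base (reported book profit): €191,500
  Less exemption €92,000 → base €99,500
  €99,500 × 13% = €12,935

€21,270 > €12,935, so the ordinary income tax governs.

€21,270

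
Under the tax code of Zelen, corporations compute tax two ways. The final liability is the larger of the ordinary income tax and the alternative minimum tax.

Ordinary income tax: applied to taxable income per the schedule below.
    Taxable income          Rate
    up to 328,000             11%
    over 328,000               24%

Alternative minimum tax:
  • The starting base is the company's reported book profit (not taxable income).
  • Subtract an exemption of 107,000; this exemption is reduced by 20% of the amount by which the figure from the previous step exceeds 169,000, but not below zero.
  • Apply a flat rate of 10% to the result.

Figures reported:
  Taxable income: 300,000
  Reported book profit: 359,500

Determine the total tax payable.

Alternative minimum tax:
  Base (reported book profit): 359,500
  Exemption: 107,000 − 20% × (359,500 − 169,000) = 107,000 − 38,100 = 68,900
  Base: 359,500 − 68,900 = 290,600
  290,600 × 10% = 29,060

Ordinary income tax:
  300,000 × 11% = 33,000

33,000 > 29,060, so the ordinary income tax governs.

33,000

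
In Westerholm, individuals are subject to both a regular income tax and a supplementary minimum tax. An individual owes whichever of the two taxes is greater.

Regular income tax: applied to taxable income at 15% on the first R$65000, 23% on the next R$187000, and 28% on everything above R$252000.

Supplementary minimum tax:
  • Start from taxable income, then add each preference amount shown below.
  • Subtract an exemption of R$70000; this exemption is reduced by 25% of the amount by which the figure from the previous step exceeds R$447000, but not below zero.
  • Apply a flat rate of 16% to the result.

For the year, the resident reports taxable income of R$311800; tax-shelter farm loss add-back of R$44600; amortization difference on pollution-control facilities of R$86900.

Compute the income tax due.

Regular income tax:
  R$65000 × 15% = R$9750
  R$187000 × 23% = R$43010
  R$59800 × 28% = R$16744
  → R$69504

Supplementary minimum tax:
  Adjusted income: R$311800 + R$44600 + R$86900 = R$443300
  Exemption: R$443300 ≤ R$447000, so full R$70000 applies
  Base: R$443300 − R$70000 = R$373300
  R$373300 × 16% = R$59728

R$69504 > R$59728, so the regular income tax governs.

R$69504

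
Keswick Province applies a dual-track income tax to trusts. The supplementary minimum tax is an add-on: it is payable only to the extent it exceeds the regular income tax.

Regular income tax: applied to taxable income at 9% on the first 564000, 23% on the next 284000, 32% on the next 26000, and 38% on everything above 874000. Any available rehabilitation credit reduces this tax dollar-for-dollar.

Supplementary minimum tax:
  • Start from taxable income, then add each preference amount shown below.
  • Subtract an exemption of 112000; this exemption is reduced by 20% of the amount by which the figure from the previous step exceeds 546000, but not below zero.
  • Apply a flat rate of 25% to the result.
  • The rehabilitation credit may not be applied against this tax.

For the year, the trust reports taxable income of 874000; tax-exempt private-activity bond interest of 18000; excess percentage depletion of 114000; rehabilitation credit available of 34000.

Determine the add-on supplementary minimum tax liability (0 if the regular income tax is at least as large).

Supplementary minimum tax:
  Adjusted income: 874000 + 18000 + 114000 = 1006000
  Exemption: 112000 − 20% × (1006000 − 546000) = 112000 − 92000 = 20000
  Base: 1006000 − 20000 = 986000
  986000 × 25% = 246500

Regular income tax:
  564000 × 9% = 50760
  284000 × 23% = 65320
  26000 × 32% = 8320
  → 124400
  Less rehabilitation credit 34000 → 90400

Excess of supplementary minimum tax over regular income tax: 246500 − 90400 = 156100.

156100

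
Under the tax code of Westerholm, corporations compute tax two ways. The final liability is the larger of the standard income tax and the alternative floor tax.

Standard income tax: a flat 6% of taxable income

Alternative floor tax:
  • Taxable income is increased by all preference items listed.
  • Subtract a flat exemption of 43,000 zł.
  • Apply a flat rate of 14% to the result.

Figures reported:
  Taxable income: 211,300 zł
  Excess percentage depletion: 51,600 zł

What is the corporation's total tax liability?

30,786 zł

Alternative floor tax:
  Adjusted income: 211,300 zł + 51,600 zł = 262,900 zł
  Less exemption 43,000 zł → base 219,900 zł
  219,900 zł × 14% = 30,786 zł

Standard income tax:
  211,300 zł × 6% = 12,678 zł

30,786 zł > 12,678 zł, so the alternative floor tax is the binding amount.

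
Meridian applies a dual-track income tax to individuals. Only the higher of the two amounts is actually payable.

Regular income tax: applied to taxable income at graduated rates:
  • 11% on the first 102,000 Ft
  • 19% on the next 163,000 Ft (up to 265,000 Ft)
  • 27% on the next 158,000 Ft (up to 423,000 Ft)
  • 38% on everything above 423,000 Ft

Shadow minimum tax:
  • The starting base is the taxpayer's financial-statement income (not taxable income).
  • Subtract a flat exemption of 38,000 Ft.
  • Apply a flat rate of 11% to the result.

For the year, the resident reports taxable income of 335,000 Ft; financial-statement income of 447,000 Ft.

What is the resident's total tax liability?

61,090 Ft

Shadow minimum tax:
  Base (financial-statement income): 447,000 Ft
  Less exemption 38,000 Ft → base 409,000 Ft
  409,000 Ft × 11% = 44,990 Ft

Regular income tax:
  102,000 Ft × 11% = 11,220 Ft
  163,000 Ft × 19% = 30,970 Ft
  70,000 Ft × 27% = 18,900 Ft
  → 61,090 Ft

61,090 Ft > 44,990 Ft, so the regular income tax governs.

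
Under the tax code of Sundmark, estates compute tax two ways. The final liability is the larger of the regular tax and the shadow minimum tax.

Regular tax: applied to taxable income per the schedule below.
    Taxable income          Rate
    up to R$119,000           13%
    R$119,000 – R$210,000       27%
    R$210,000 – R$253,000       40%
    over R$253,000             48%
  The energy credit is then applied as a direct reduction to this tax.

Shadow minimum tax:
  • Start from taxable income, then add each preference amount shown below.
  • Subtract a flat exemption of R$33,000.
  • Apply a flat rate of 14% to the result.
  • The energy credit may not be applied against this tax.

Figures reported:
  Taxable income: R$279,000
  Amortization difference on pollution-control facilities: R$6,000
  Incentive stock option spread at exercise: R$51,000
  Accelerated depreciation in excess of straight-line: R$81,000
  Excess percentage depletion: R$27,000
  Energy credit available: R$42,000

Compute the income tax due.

R$57,540

Shadow minimum tax:
  Adjusted income: R$279,000 + R$6,000 + R$51,000 + R$81,000 + R$27,000 = R$444,000
  Less exemption R$33,000 → base R$411,000
  R$411,000 × 14% = R$57,540

Regular tax:
  R$119,000 × 13% = R$15,470
  R$91,000 × 27% = R$24,570
  R$43,000 × 40% = R$17,200
  R$26,000 × 48% = R$12,480
  → R$69,720
  Less energy credit R$42,000 → R$27,720

R$57,540 > R$27,720, so the shadow minimum tax is the binding amount.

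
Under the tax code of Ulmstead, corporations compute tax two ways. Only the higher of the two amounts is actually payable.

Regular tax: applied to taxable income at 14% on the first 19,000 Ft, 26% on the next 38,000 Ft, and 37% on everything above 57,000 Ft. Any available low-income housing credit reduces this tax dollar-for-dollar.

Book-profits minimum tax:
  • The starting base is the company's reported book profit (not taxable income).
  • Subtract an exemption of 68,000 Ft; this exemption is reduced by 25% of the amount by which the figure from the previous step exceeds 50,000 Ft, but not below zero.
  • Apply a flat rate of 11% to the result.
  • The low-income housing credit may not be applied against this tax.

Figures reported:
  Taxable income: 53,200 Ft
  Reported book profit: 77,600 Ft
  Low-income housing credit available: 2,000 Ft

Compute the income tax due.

Regular tax:
  19,000 Ft × 14% = 2,660 Ft
  34,200 Ft × 26% = 8,892 Ft
  → 11,552 Ft
  Less low-income housing credit 2,000 Ft → 9,552 Ft

Book-profits minimum tax:
  Base (reported book profit): 77,600 Ft
  Exemption: 68,000 Ft − 25% × (77,600 Ft − 50,000 Ft) = 68,000 Ft − 6,900 Ft = 61,100 Ft
  Base: 77,600 Ft − 61,100 Ft = 16,500 Ft
  16,500 Ft × 11% = 1,815 Ft

9,552 Ft > 1,815 Ft, so the regular tax governs.

9,552 Ft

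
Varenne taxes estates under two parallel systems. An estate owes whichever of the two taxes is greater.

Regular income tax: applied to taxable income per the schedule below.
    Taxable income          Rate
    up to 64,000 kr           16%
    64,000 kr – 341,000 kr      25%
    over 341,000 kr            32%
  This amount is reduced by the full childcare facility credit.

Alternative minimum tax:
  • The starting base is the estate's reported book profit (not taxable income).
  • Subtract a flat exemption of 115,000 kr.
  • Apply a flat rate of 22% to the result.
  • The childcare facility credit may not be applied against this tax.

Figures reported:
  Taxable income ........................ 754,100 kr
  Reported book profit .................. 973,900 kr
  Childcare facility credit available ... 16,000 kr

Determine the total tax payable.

195,682 kr

Regular income tax:
  64,000 kr × 16% = 10,240 kr
  277,000 kr × 25% = 69,250 kr
  413,100 kr × 32% = 132,192 kr
  → 211,682 kr
  Less childcare facility credit 16,000 kr → 195,682 kr

Alternative minimum tax:
  Base (reported book profit): 973,900 kr
  Less exemption 115,000 kr → base 858,900 kr
  858,900 kr × 22% = 188,958 kr

195,682 kr > 188,958 kr, so the regular income tax governs.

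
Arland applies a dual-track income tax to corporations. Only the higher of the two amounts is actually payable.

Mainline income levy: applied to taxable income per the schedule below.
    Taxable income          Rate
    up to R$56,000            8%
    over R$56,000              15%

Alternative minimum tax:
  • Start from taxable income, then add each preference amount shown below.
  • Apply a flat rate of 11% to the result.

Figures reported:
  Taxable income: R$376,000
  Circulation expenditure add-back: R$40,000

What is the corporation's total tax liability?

R$52,480

Mainline income levy:
  R$56,000 × 8% = R$4,480
  R$320,000 × 15% = R$48,000
  → R$52,480

Alternative minimum tax:
  Adjusted income: R$376,000 + R$40,000 = R$416,000
  R$416,000 × 11% = R$45,760

R$52,480 > R$45,760, so the mainline income levy governs.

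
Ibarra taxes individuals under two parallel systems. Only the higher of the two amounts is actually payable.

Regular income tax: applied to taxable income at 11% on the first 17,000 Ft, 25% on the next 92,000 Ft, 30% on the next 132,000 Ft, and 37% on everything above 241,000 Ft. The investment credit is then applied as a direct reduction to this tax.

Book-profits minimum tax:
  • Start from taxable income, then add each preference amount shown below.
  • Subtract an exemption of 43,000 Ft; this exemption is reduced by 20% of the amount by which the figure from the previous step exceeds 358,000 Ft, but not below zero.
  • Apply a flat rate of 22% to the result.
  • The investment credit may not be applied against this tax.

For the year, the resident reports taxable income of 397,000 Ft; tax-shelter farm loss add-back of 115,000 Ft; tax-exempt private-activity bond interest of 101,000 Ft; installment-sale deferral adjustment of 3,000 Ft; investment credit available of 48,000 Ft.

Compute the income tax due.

135,520 Ft

Book-profits minimum tax:
  Adjusted income: 397,000 Ft + 115,000 Ft + 101,000 Ft + 3,000 Ft = 616,000 Ft
  Exemption: 20% × (616,000 Ft − 358,000 Ft) = 51,600 Ft ≥ 43,000 Ft, so the exemption is fully phased out
  Base: 616,000 Ft − 0 Ft = 616,000 Ft
  616,000 Ft × 22% = 135,520 Ft

Regular income tax:
  17,000 Ft × 11% = 1,870 Ft
  92,000 Ft × 25% = 23,000 Ft
  132,000 Ft × 30% = 39,600 Ft
  156,000 Ft × 37% = 57,720 Ft
  → 122,190 Ft
  Less investment credit 48,000 Ft → 74,190 Ft

135,520 Ft > 74,190 Ft, so the book-profits minimum tax is the binding amount.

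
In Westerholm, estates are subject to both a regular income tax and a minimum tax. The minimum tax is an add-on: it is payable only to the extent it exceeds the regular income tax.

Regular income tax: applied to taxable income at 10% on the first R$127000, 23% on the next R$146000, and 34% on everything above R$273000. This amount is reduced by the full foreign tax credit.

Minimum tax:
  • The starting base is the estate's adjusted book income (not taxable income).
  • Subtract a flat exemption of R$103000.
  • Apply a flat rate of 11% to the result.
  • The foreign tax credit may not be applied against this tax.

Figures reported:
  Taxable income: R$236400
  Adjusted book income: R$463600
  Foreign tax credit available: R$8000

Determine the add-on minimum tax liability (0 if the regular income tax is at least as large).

Regular income tax:
  R$127000 × 10% = R$12700
  R$109400 × 23% = R$25162
  → R$37862
  Less foreign tax credit R$8000 → R$29862

Minimum tax:
  Base (adjusted book income): R$463600
  Less exemption R$103000 → base R$360600
  R$360600 × 11% = R$39666

Excess of minimum tax over regular income tax: R$39666 − R$29862 = R$9804.

R$9804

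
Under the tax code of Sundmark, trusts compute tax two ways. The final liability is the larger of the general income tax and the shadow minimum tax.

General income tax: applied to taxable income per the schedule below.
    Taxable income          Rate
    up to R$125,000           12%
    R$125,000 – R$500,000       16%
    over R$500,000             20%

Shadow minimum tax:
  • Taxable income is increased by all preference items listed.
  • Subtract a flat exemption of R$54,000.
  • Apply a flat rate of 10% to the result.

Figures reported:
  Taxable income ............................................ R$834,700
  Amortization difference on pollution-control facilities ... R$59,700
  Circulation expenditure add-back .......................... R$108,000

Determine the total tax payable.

Shadow minimum tax:
  Adjusted income: R$834,700 + R$59,700 + R$108,000 = R$1,002,400
  Less exemption R$54,000 → base R$948,400
  R$948,400 × 10% = R$94,840

General income tax:
  R$125,000 × 12% = R$15,000
  R$375,000 × 16% = R$60,000
  R$334,700 × 20% = R$66,940
  → R$141,940

R$141,940 > R$94,840, so the general income tax governs.

R$141,940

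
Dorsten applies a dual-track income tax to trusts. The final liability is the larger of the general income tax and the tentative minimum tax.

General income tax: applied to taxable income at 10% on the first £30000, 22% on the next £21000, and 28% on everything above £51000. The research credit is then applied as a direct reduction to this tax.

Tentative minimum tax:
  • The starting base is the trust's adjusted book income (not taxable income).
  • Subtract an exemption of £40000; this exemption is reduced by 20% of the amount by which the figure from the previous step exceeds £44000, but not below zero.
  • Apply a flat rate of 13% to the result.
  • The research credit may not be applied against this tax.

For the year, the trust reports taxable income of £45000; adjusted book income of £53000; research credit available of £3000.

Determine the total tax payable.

General income tax:
  £30000 × 10% = £3000
  £15000 × 22% = £3300
  → £6300
  Less research credit £3000 → £3300

Tentative minimum tax:
  Base (adjusted book income): £53000
  Exemption: £40000 − 20% × (£53000 − £44000) = £40000 − £1800 = £38200
  Base: £53000 − £38200 = £14800
  £14800 × 13% = £1924

£3300 > £1924, so the general income tax governs.

£3300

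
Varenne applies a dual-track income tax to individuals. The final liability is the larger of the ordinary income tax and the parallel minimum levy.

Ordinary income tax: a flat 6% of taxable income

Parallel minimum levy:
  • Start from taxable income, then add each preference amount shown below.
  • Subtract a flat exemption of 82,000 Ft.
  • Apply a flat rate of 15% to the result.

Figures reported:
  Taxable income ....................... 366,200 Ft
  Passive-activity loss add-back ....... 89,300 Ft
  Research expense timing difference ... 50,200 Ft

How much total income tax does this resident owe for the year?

Ordinary income tax:
  366,200 Ft × 6% = 21,972 Ft

Parallel minimum levy:
  Adjusted income: 366,200 Ft + 89,300 Ft + 50,200 Ft = 505,700 Ft
  Less exemption 82,000 Ft → base 423,700 Ft
  423,700 Ft × 15% = 63,555 Ft

63,555 Ft > 21,972 Ft, so the parallel minimum levy is the binding amount.

63,555 Ft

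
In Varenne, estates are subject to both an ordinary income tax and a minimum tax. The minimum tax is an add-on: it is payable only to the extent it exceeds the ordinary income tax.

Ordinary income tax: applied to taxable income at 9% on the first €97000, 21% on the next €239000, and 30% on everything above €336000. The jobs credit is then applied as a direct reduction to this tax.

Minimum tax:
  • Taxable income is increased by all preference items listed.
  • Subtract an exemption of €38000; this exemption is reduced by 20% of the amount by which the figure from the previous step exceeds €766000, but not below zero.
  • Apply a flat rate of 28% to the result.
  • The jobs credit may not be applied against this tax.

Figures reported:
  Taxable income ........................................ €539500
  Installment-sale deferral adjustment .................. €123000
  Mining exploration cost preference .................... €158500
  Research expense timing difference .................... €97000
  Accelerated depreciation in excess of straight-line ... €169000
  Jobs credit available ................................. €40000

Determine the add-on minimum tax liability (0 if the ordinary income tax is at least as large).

€224390

Minimum tax:
  Adjusted income: €539500 + €123000 + €158500 + €97000 + €169000 = €1087000
  Exemption: 20% × (€1087000 − €766000) = €64200 ≥ €38000, so the exemption is fully phased out
  Base: €1087000 − €0 = €1087000
  €1087000 × 28% = €304360

Ordinary income tax:
  €97000 × 9% = €8730
  €239000 × 21% = €50190
  €203500 × 30% = €61050
  → €119970
  Less jobs credit €40000 → €79970

Excess of minimum tax over ordinary income tax: €304360 − €79970 = €224390.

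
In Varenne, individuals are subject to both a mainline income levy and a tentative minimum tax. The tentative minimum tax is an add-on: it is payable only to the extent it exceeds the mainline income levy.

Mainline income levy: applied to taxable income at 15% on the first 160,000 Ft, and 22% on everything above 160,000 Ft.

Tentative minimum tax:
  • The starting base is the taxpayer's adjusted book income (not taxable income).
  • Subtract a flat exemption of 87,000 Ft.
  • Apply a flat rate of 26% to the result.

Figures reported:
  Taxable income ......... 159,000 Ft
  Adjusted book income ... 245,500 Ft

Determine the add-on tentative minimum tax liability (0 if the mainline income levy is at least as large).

Mainline income levy:
  159,000 Ft × 15% = 23,850 Ft

Tentative minimum tax:
  Base (adjusted book income): 245,500 Ft
  Less exemption 87,000 Ft → base 158,500 Ft
  158,500 Ft × 26% = 41,210 Ft

Excess of tentative minimum tax over mainline income levy: 41,210 Ft − 23,850 Ft = 17,360 Ft.

17,360 Ft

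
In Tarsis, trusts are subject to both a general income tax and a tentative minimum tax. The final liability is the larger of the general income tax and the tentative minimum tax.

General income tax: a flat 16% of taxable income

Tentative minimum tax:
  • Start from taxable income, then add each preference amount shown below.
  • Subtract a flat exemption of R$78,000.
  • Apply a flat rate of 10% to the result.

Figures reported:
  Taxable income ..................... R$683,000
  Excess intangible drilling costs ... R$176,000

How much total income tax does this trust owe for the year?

R$109,280

Tentative minimum tax:
  Adjusted income: R$683,000 + R$176,000 = R$859,000
  Less exemption R$78,000 → base R$781,000
  R$781,000 × 10% = R$78,100

General income tax:
  R$683,000 × 16% = R$109,280

R$109,280 > R$78,100, so the general income tax governs.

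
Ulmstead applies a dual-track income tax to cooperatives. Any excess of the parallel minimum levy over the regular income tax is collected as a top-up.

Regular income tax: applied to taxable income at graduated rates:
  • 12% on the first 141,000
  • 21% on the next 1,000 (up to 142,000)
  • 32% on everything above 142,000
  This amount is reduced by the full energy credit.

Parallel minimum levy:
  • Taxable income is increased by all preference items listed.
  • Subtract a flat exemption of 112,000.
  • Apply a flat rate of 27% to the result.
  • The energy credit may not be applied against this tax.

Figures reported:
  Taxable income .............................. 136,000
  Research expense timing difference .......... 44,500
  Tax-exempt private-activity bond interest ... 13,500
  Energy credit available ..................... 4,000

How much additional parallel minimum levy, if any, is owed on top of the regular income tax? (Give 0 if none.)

Regular income tax:
  136,000 × 12% = 16,320
  Less energy credit 4,000 → 12,320

Parallel minimum levy:
  Adjusted income: 136,000 + 44,500 + 13,500 = 194,000
  Less exemption 112,000 → base 82,000
  82,000 × 27% = 22,140

Excess of parallel minimum levy over regular income tax: 22,140 − 12,320 = 9,820.

9,820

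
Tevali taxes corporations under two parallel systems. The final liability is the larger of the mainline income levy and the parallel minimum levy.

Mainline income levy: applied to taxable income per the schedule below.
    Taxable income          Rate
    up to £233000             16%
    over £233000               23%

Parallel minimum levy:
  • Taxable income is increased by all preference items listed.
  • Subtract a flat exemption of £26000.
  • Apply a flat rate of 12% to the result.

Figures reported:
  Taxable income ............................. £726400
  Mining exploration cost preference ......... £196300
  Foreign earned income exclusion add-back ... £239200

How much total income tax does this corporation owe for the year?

Parallel minimum levy:
  Adjusted income: £726400 + £196300 + £239200 = £1161900
  Less exemption £26000 → base £1135900
  £1135900 × 12% = £136308

Mainline income levy:
  £233000 × 16% = £37280
  £493400 × 23% = £113482
  → £150762

£150762 > £136308, so the mainline income levy governs.

£150762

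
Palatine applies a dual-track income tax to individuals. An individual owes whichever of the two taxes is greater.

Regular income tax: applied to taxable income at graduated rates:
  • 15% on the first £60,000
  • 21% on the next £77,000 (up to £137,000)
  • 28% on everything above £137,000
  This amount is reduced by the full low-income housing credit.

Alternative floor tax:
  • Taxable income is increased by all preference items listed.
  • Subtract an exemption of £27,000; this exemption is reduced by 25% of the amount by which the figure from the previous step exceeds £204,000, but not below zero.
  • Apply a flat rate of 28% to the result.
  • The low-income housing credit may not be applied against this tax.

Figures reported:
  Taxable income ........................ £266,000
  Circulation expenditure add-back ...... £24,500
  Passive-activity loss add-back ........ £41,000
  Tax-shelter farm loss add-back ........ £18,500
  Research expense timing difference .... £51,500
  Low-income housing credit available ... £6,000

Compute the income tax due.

£112,420

Alternative floor tax:
  Adjusted income: £266,000 + £24,500 + £41,000 + £18,500 + £51,500 = £401,500
  Exemption: 25% × (£401,500 − £204,000) = £49,375 ≥ £27,000, so the exemption is fully phased out
  Base: £401,500 − £0 = £401,500
  £401,500 × 28% = £112,420

Regular income tax:
  £60,000 × 15% = £9,000
  £77,000 × 21% = £16,170
  £129,000 × 28% = £36,120
  → £61,290
  Less low-income housing credit £6,000 → £55,290

£112,420 > £55,290, so the alternative floor tax is the binding amount.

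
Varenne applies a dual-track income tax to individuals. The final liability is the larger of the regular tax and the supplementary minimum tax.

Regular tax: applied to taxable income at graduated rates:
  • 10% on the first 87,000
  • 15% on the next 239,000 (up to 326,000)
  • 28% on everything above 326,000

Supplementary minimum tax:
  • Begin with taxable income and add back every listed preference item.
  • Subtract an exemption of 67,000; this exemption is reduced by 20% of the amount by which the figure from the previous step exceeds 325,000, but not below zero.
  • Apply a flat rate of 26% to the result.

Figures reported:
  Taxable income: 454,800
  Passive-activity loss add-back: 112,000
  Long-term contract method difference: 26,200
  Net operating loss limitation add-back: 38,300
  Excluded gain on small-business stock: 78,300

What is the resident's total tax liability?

Regular tax:
  87,000 × 10% = 8,700
  239,000 × 15% = 35,850
  128,800 × 28% = 36,064
  → 80,614

Supplementary minimum tax:
  Adjusted income: 454,800 + 112,000 + 26,200 + 38,300 + 78,300 = 709,600
  Exemption: 20% × (709,600 − 325,000) = 76,920 ≥ 67,000, so the exemption is fully phased out
  Base: 709,600 − 0 = 709,600
  709,600 × 26% = 184,496

184,496 > 80,614, so the supplementary minimum tax is the binding amount.

184,496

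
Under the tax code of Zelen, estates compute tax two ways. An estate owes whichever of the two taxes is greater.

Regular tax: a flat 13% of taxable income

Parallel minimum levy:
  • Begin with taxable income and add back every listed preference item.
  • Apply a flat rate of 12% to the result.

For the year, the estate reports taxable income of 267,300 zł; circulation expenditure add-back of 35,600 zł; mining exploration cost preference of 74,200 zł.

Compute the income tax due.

Regular tax:
  267,300 zł × 13% = 34,749 zł

Parallel minimum levy:
  Adjusted income: 267,300 zł + 35,600 zł + 74,200 zł = 377,100 zł
  377,100 zł × 12% = 45,252 zł

45,252 zł > 34,749 zł, so the parallel minimum levy is the binding amount.

45,252 zł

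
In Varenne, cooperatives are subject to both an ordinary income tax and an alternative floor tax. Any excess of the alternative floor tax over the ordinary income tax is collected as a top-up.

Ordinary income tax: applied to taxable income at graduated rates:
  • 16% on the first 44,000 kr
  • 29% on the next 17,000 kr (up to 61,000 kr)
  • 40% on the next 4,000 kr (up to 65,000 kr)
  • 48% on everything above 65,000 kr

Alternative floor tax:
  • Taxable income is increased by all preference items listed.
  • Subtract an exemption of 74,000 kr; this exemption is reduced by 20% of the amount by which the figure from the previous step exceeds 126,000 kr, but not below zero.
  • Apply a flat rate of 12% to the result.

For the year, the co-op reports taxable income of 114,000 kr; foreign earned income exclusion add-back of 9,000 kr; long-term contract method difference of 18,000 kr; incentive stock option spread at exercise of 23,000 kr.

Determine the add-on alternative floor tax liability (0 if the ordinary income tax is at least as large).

0 kr

Ordinary income tax:
  44,000 kr × 16% = 7,040 kr
  17,000 kr × 29% = 4,930 kr
  4,000 kr × 40% = 1,600 kr
  49,000 kr × 48% = 23,520 kr
  → 37,090 kr

Alternative floor tax:
  Adjusted income: 114,000 kr + 9,000 kr + 18,000 kr + 23,000 kr = 164,000 kr
  Exemption: 74,000 kr − 20% × (164,000 kr − 126,000 kr) = 74,000 kr − 7,600 kr = 66,400 kr
  Base: 164,000 kr − 66,400 kr = 97,600 kr
  97,600 kr × 12% = 11,712 kr

11,712 kr ≤ 37,090 kr, so no add-on is due.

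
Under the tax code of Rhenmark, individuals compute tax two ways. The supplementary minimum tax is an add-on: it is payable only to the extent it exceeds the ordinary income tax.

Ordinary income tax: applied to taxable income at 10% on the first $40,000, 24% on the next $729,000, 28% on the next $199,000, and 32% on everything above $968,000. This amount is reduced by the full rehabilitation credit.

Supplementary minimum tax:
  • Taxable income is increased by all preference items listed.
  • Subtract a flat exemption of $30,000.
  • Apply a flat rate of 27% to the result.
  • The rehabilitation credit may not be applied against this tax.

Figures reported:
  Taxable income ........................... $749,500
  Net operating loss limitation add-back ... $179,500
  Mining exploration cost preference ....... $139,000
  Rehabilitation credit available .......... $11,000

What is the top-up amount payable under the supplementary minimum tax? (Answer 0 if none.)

Supplementary minimum tax:
  Adjusted income: $749,500 + $179,500 + $139,000 = $1,068,000
  Less exemption $30,000 → base $1,038,000
  $1,038,000 × 27% = $280,260

Ordinary income tax:
  $40,000 × 10% = $4,000
  $709,500 × 24% = $170,280
  → $174,280
  Less rehabilitation credit $11,000 → $163,280

Excess of supplementary minimum tax over ordinary income tax: $280,260 − $163,280 = $116,980.

$116,980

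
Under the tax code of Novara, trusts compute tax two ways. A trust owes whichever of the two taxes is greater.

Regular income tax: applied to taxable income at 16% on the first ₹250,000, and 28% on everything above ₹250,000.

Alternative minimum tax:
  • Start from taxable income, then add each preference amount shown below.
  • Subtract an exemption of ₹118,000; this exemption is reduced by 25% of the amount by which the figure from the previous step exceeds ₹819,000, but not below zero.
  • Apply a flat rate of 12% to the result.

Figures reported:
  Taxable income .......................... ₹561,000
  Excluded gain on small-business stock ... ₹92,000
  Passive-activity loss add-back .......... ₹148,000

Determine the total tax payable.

₹127,080

Regular income tax:
  ₹250,000 × 16% = ₹40,000
  ₹311,000 × 28% = ₹87,080
  → ₹127,080

Alternative minimum tax:
  Adjusted income: ₹561,000 + ₹92,000 + ₹148,000 = ₹801,000
  Exemption: ₹801,000 ≤ ₹819,000, so full ₹118,000 applies
  Base: ₹801,000 − ₹118,000 = ₹683,000
  ₹683,000 × 12% = ₹81,960

₹127,080 > ₹81,960, so the regular income tax governs.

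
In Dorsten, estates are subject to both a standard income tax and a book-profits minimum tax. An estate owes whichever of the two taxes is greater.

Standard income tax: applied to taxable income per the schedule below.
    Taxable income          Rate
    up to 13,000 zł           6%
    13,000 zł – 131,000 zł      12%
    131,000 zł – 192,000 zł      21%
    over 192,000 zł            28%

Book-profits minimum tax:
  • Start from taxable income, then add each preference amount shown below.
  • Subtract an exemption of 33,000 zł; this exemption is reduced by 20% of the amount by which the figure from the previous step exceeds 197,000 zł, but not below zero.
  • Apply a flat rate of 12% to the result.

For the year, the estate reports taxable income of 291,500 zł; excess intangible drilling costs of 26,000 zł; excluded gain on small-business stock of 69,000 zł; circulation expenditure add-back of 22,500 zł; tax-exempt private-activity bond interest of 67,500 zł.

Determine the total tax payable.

57,180 zł

Book-profits minimum tax:
  Adjusted income: 291,500 zł + 26,000 zł + 69,000 zł + 22,500 zł + 67,500 zł = 476,500 zł
  Exemption: 20% × (476,500 zł − 197,000 zł) = 55,900 zł ≥ 33,000 zł, so the exemption is fully phased out
  Base: 476,500 zł − 0 zł = 476,500 zł
  476,500 zł × 12% = 57,180 zł

Standard income tax:
  13,000 zł × 6% = 780 zł
  118,000 zł × 12% = 14,160 zł
  61,000 zł × 21% = 12,810 zł
  99,500 zł × 28% = 27,860 zł
  → 55,610 zł

57,180 zł > 55,610 zł, so the book-profits minimum tax is the binding amount.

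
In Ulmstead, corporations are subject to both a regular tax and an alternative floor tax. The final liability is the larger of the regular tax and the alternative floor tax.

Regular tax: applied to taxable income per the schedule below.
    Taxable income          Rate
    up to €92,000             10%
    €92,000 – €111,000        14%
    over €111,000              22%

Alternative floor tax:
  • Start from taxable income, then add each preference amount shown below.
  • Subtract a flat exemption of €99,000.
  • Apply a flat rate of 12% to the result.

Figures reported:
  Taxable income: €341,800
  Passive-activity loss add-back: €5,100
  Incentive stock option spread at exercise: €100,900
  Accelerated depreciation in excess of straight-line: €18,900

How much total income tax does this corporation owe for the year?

Alternative floor tax:
  Adjusted income: €341,800 + €5,100 + €100,900 + €18,900 = €466,700
  Less exemption €99,000 → base €367,700
  €367,700 × 12% = €44,124

Regular tax:
  €92,000 × 10% = €9,200
  €19,000 × 14% = €2,660
  €230,800 × 22% = €50,776
  → €62,636

€62,636 > €44,124, so the regular tax governs.

€62,636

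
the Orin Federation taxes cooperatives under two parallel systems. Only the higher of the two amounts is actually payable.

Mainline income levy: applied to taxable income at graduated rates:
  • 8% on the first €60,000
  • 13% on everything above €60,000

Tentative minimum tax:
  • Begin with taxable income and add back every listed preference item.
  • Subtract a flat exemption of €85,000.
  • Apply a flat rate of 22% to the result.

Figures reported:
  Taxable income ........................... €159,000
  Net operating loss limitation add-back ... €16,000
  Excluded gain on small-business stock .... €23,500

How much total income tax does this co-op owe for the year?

€24,970

Tentative minimum tax:
  Adjusted income: €159,000 + €16,000 + €23,500 = €198,500
  Less exemption €85,000 → base €113,500
  €113,500 × 22% = €24,970

Mainline income levy:
  €60,000 × 8% = €4,800
  €99,000 × 13% = €12,870
  → €17,670

€24,970 > €17,670, so the tentative minimum tax is the binding amount.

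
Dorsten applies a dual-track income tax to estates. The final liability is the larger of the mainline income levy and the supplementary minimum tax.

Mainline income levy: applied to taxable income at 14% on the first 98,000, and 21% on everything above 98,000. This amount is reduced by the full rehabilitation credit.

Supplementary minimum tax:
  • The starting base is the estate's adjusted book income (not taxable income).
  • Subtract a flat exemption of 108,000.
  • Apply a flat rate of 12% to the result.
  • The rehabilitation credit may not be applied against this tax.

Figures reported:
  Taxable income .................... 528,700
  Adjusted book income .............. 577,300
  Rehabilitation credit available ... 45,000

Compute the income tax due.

Supplementary minimum tax:
  Base (adjusted book income): 577,300
  Less exemption 108,000 → base 469,300
  469,300 × 12% = 56,316

Mainline income levy:
  98,000 × 14% = 13,720
  430,700 × 21% = 90,447
  → 104,167
  Less rehabilitation credit 45,000 → 59,167

59,167 > 56,316, so the mainline income levy governs.

59,167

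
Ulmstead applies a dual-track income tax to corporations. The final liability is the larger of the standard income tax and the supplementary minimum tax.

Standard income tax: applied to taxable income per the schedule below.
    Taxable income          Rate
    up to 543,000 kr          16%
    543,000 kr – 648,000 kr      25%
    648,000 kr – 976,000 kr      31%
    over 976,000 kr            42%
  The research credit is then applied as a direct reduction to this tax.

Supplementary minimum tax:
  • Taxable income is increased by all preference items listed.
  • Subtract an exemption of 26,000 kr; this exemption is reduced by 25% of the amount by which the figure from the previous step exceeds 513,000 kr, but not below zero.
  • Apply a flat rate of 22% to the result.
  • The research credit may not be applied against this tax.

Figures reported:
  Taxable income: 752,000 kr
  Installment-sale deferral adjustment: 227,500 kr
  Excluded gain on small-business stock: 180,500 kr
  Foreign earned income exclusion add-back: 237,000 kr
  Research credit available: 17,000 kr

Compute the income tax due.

307,340 kr

Standard income tax:
  543,000 kr × 16% = 86,880 kr
  105,000 kr × 25% = 26,250 kr
  104,000 kr × 31% = 32,240 kr
  → 145,370 kr
  Less research credit 17,000 kr → 128,370 kr

Supplementary minimum tax:
  Adjusted income: 752,000 kr + 227,500 kr + 180,500 kr + 237,000 kr = 1,397,000 kr
  Exemption: 25% × (1,397,000 kr − 513,000 kr) = 221,000 kr ≥ 26,000 kr, so the exemption is fully phased out
  Base: 1,397,000 kr − 0 kr = 1,397,000 kr
  1,397,000 kr × 22% = 307,340 kr

307,340 kr > 128,370 kr, so the supplementary minimum tax is the binding amount.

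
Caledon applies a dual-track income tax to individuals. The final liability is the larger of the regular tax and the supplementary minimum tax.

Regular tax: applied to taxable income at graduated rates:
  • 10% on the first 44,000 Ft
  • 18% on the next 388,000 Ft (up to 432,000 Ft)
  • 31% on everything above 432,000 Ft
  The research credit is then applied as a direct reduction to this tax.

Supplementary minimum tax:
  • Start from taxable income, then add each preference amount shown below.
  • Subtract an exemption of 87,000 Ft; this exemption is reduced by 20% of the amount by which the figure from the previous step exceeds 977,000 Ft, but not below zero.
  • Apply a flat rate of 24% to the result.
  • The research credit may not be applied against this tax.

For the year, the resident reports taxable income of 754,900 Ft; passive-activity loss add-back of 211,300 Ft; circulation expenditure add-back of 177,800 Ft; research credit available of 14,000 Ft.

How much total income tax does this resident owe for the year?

Supplementary minimum tax:
  Adjusted income: 754,900 Ft + 211,300 Ft + 177,800 Ft = 1,144,000 Ft
  Exemption: 87,000 Ft − 20% × (1,144,000 Ft − 977,000 Ft) = 87,000 Ft − 33,400 Ft = 53,600 Ft
  Base: 1,144,000 Ft − 53,600 Ft = 1,090,400 Ft
  1,090,400 Ft × 24% = 261,696 Ft

Regular tax:
  44,000 Ft × 10% = 4,400 Ft
  388,000 Ft × 18% = 69,840 Ft
  322,900 Ft × 31% = 100,099 Ft
  → 174,339 Ft
  Less research credit 14,000 Ft → 160,339 Ft

261,696 Ft > 160,339 Ft, so the supplementary minimum tax is the binding amount.

261,696 Ft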